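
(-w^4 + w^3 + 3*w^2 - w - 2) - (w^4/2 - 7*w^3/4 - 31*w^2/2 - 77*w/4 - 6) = -3*w^4/2 + 11*w^3/4 + 37*w^2/2 + 73*w/4 + 4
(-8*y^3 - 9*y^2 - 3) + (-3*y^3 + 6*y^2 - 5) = -11*y^3 - 3*y^2 - 8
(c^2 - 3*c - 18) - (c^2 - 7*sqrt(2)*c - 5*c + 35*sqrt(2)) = 2*c + 7*sqrt(2)*c - 35*sqrt(2) - 18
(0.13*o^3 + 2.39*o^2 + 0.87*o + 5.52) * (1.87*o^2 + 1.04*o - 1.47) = 0.2431*o^5 + 4.6045*o^4 + 3.9214*o^3 + 7.7139*o^2 + 4.4619*o - 8.1144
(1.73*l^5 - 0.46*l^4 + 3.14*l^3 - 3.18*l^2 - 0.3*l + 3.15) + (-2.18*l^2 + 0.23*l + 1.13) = 1.73*l^5 - 0.46*l^4 + 3.14*l^3 - 5.36*l^2 - 0.07*l + 4.28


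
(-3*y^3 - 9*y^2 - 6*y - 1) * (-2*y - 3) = 6*y^4 + 27*y^3 + 39*y^2 + 20*y + 3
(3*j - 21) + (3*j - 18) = 6*j - 39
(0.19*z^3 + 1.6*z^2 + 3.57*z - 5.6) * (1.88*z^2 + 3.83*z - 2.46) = 0.3572*z^5 + 3.7357*z^4 + 12.3722*z^3 - 0.790899999999999*z^2 - 30.2302*z + 13.776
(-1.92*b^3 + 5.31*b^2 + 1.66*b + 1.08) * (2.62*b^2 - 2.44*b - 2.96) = -5.0304*b^5 + 18.597*b^4 - 2.924*b^3 - 16.9384*b^2 - 7.5488*b - 3.1968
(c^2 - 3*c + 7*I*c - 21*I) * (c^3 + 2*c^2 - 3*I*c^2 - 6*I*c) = c^5 - c^4 + 4*I*c^4 + 15*c^3 - 4*I*c^3 - 21*c^2 - 24*I*c^2 - 126*c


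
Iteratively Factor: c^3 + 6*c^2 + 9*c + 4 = (c + 1)*(c^2 + 5*c + 4) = (c + 1)*(c + 4)*(c + 1)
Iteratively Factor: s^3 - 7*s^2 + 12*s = (s - 3)*(s^2 - 4*s) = (s - 4)*(s - 3)*(s)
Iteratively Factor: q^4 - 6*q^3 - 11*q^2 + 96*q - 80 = (q - 5)*(q^3 - q^2 - 16*q + 16) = (q - 5)*(q + 4)*(q^2 - 5*q + 4) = (q - 5)*(q - 1)*(q + 4)*(q - 4)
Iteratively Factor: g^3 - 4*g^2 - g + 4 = (g + 1)*(g^2 - 5*g + 4) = (g - 4)*(g + 1)*(g - 1)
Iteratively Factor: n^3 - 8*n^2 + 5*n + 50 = (n + 2)*(n^2 - 10*n + 25) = (n - 5)*(n + 2)*(n - 5)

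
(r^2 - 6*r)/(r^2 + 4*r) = (r - 6)/(r + 4)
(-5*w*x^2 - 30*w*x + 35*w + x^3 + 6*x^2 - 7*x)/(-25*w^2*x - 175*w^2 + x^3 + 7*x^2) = (x - 1)/(5*w + x)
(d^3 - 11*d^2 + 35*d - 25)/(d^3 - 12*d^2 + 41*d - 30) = (d - 5)/(d - 6)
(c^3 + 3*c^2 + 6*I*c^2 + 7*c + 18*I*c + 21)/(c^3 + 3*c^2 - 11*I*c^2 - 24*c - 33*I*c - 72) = (c^2 + 6*I*c + 7)/(c^2 - 11*I*c - 24)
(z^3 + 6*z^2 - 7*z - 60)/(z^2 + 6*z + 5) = (z^2 + z - 12)/(z + 1)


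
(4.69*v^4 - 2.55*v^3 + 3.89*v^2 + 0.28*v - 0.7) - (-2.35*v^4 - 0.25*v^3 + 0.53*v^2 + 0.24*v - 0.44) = 7.04*v^4 - 2.3*v^3 + 3.36*v^2 + 0.04*v - 0.26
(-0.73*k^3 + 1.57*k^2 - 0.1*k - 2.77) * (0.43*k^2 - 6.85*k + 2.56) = -0.3139*k^5 + 5.6756*k^4 - 12.6663*k^3 + 3.5131*k^2 + 18.7185*k - 7.0912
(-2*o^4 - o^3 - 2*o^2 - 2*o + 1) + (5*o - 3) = -2*o^4 - o^3 - 2*o^2 + 3*o - 2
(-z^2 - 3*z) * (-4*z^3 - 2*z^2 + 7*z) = 4*z^5 + 14*z^4 - z^3 - 21*z^2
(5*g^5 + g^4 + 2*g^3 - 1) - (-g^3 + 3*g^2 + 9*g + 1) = 5*g^5 + g^4 + 3*g^3 - 3*g^2 - 9*g - 2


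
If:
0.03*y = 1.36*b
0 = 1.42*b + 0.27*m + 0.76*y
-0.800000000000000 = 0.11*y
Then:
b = -0.16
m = 21.32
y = -7.27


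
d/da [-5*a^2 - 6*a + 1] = -10*a - 6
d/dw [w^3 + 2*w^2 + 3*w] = 3*w^2 + 4*w + 3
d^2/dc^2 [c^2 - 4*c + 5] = 2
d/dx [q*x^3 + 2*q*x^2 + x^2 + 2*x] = 3*q*x^2 + 4*q*x + 2*x + 2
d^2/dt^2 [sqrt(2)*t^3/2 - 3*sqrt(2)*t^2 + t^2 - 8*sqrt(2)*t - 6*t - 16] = 3*sqrt(2)*t - 6*sqrt(2) + 2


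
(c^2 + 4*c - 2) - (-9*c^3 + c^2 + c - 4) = 9*c^3 + 3*c + 2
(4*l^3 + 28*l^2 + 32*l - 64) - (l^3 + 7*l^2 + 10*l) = 3*l^3 + 21*l^2 + 22*l - 64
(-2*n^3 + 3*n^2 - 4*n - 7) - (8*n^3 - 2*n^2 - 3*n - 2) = -10*n^3 + 5*n^2 - n - 5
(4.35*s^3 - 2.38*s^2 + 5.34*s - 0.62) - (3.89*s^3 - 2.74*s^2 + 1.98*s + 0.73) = 0.46*s^3 + 0.36*s^2 + 3.36*s - 1.35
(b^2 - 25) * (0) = 0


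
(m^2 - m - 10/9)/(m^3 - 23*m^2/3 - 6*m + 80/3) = (m + 2/3)/(m^2 - 6*m - 16)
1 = 1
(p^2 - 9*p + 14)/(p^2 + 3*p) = (p^2 - 9*p + 14)/(p*(p + 3))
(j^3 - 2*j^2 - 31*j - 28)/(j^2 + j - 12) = (j^2 - 6*j - 7)/(j - 3)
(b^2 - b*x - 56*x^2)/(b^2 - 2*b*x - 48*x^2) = (b + 7*x)/(b + 6*x)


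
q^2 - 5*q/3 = q*(q - 5/3)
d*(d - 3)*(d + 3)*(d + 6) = d^4 + 6*d^3 - 9*d^2 - 54*d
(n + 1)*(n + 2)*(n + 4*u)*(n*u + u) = n^4*u + 4*n^3*u^2 + 4*n^3*u + 16*n^2*u^2 + 5*n^2*u + 20*n*u^2 + 2*n*u + 8*u^2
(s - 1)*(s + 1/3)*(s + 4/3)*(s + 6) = s^4 + 20*s^3/3 + 25*s^2/9 - 70*s/9 - 8/3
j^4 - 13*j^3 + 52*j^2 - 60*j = j*(j - 6)*(j - 5)*(j - 2)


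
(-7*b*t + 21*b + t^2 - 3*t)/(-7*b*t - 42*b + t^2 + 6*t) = (t - 3)/(t + 6)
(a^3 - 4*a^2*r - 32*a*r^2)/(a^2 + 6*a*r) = (a^2 - 4*a*r - 32*r^2)/(a + 6*r)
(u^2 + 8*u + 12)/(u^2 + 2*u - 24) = (u + 2)/(u - 4)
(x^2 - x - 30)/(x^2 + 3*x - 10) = (x - 6)/(x - 2)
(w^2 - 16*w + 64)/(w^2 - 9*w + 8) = (w - 8)/(w - 1)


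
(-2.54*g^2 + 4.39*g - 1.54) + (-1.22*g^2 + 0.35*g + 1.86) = -3.76*g^2 + 4.74*g + 0.32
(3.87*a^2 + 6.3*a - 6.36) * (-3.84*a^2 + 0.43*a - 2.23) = -14.8608*a^4 - 22.5279*a^3 + 18.5013*a^2 - 16.7838*a + 14.1828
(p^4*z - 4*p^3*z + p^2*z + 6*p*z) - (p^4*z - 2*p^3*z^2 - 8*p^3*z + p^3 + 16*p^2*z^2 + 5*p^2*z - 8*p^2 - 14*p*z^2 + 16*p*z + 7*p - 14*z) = 2*p^3*z^2 + 4*p^3*z - p^3 - 16*p^2*z^2 - 4*p^2*z + 8*p^2 + 14*p*z^2 - 10*p*z - 7*p + 14*z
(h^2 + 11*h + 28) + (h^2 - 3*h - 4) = 2*h^2 + 8*h + 24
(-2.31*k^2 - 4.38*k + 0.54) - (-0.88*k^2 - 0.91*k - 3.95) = -1.43*k^2 - 3.47*k + 4.49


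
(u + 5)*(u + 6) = u^2 + 11*u + 30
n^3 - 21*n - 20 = (n - 5)*(n + 1)*(n + 4)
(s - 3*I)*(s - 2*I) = s^2 - 5*I*s - 6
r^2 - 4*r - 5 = (r - 5)*(r + 1)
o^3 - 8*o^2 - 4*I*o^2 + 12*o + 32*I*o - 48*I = (o - 6)*(o - 2)*(o - 4*I)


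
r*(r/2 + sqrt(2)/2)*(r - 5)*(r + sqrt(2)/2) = r^4/2 - 5*r^3/2 + 3*sqrt(2)*r^3/4 - 15*sqrt(2)*r^2/4 + r^2/2 - 5*r/2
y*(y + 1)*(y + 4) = y^3 + 5*y^2 + 4*y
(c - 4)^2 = c^2 - 8*c + 16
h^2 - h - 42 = (h - 7)*(h + 6)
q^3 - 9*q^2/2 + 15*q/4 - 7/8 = (q - 7/2)*(q - 1/2)^2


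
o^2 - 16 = (o - 4)*(o + 4)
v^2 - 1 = (v - 1)*(v + 1)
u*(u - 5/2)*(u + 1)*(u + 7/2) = u^4 + 2*u^3 - 31*u^2/4 - 35*u/4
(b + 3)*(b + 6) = b^2 + 9*b + 18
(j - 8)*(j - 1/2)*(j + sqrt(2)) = j^3 - 17*j^2/2 + sqrt(2)*j^2 - 17*sqrt(2)*j/2 + 4*j + 4*sqrt(2)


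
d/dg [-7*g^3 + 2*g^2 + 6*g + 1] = -21*g^2 + 4*g + 6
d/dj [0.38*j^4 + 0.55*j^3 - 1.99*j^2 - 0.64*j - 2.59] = 1.52*j^3 + 1.65*j^2 - 3.98*j - 0.64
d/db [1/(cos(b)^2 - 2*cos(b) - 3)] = 2*(cos(b) - 1)*sin(b)/(sin(b)^2 + 2*cos(b) + 2)^2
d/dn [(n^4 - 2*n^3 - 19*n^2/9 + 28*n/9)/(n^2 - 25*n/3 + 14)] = (6*n^3 - 53*n^2 - 12*n + 24)/(3*(n^2 - 12*n + 36))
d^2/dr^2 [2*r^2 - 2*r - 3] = 4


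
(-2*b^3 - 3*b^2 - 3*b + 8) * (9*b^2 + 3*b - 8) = -18*b^5 - 33*b^4 - 20*b^3 + 87*b^2 + 48*b - 64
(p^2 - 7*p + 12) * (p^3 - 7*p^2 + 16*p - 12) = p^5 - 14*p^4 + 77*p^3 - 208*p^2 + 276*p - 144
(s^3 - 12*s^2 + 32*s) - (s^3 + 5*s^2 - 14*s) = -17*s^2 + 46*s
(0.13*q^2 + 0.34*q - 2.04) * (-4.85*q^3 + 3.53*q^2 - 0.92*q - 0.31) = -0.6305*q^5 - 1.1901*q^4 + 10.9746*q^3 - 7.5543*q^2 + 1.7714*q + 0.6324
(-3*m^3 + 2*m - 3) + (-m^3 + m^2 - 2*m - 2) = -4*m^3 + m^2 - 5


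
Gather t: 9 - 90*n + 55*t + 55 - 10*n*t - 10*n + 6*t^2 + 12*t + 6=-100*n + 6*t^2 + t*(67 - 10*n) + 70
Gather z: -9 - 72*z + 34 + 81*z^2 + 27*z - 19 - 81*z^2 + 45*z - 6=0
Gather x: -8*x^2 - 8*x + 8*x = -8*x^2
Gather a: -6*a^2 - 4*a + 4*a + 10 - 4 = 6 - 6*a^2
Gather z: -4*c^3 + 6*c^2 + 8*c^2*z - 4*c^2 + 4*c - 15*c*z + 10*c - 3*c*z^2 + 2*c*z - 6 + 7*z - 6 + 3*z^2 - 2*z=-4*c^3 + 2*c^2 + 14*c + z^2*(3 - 3*c) + z*(8*c^2 - 13*c + 5) - 12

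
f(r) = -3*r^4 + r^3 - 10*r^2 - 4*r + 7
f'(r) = -12*r^3 + 3*r^2 - 20*r - 4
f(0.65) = -0.09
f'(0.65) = -19.03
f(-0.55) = 5.73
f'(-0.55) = 9.90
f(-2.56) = -193.92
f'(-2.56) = 268.19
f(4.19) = -1036.41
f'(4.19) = -917.85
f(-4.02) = -986.96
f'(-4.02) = 904.46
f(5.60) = -3103.73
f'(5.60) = -2129.31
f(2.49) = -164.85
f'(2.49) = -220.46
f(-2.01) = -82.45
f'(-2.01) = 145.77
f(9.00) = -19793.00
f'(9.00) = -8689.00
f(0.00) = 7.00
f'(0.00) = -4.00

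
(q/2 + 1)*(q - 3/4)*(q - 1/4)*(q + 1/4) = q^4/2 + 5*q^3/8 - 25*q^2/32 - 5*q/128 + 3/64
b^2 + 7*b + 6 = (b + 1)*(b + 6)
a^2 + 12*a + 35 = (a + 5)*(a + 7)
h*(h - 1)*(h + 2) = h^3 + h^2 - 2*h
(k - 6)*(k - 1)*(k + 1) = k^3 - 6*k^2 - k + 6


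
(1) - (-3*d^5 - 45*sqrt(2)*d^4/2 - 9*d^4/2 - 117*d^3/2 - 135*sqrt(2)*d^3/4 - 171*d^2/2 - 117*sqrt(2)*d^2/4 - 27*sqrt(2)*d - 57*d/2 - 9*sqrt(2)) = 3*d^5 + 9*d^4/2 + 45*sqrt(2)*d^4/2 + 135*sqrt(2)*d^3/4 + 117*d^3/2 + 117*sqrt(2)*d^2/4 + 171*d^2/2 + 57*d/2 + 27*sqrt(2)*d + 1 + 9*sqrt(2)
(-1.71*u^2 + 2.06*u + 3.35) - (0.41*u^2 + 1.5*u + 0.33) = -2.12*u^2 + 0.56*u + 3.02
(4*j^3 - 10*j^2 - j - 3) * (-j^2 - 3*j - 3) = -4*j^5 - 2*j^4 + 19*j^3 + 36*j^2 + 12*j + 9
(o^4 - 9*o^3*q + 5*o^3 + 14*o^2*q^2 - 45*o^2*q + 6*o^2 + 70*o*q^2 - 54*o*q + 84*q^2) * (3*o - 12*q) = 3*o^5 - 39*o^4*q + 15*o^4 + 150*o^3*q^2 - 195*o^3*q + 18*o^3 - 168*o^2*q^3 + 750*o^2*q^2 - 234*o^2*q - 840*o*q^3 + 900*o*q^2 - 1008*q^3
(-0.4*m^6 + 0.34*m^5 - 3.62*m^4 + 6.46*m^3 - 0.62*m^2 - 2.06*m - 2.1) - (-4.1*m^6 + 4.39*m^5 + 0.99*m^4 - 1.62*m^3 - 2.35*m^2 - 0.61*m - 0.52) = 3.7*m^6 - 4.05*m^5 - 4.61*m^4 + 8.08*m^3 + 1.73*m^2 - 1.45*m - 1.58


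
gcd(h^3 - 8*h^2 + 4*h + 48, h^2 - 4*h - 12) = h^2 - 4*h - 12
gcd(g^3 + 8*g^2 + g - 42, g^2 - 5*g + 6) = g - 2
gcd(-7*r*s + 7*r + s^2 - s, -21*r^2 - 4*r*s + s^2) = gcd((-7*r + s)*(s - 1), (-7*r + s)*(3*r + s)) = 7*r - s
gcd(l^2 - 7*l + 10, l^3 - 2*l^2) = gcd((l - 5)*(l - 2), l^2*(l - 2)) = l - 2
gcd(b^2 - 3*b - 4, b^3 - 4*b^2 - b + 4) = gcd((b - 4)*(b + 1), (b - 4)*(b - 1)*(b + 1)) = b^2 - 3*b - 4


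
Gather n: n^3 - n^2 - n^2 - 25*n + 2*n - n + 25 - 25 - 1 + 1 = n^3 - 2*n^2 - 24*n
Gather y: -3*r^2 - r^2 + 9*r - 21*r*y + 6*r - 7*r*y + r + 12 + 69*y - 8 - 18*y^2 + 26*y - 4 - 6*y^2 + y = -4*r^2 + 16*r - 24*y^2 + y*(96 - 28*r)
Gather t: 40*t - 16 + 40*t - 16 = 80*t - 32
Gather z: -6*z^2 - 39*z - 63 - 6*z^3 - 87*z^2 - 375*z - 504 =-6*z^3 - 93*z^2 - 414*z - 567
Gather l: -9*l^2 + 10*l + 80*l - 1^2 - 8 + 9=-9*l^2 + 90*l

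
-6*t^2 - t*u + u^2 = (-3*t + u)*(2*t + u)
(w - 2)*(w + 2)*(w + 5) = w^3 + 5*w^2 - 4*w - 20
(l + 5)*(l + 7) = l^2 + 12*l + 35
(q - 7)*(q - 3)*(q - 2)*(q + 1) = q^4 - 11*q^3 + 29*q^2 - q - 42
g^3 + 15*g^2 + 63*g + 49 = (g + 1)*(g + 7)^2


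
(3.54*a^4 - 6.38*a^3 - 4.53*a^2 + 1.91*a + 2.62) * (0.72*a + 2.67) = 2.5488*a^5 + 4.8582*a^4 - 20.2962*a^3 - 10.7199*a^2 + 6.9861*a + 6.9954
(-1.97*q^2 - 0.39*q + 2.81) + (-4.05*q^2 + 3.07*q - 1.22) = -6.02*q^2 + 2.68*q + 1.59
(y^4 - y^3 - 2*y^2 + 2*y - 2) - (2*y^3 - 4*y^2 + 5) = y^4 - 3*y^3 + 2*y^2 + 2*y - 7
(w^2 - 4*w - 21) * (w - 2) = w^3 - 6*w^2 - 13*w + 42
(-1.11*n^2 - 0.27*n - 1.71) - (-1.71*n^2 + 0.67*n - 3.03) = 0.6*n^2 - 0.94*n + 1.32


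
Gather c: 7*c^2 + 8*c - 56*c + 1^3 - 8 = 7*c^2 - 48*c - 7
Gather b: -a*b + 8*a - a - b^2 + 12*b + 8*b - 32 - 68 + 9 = 7*a - b^2 + b*(20 - a) - 91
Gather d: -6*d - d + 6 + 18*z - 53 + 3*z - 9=-7*d + 21*z - 56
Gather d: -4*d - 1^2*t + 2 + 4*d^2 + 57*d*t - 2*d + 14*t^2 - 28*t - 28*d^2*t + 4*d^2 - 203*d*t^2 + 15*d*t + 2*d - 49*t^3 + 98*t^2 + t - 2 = d^2*(8 - 28*t) + d*(-203*t^2 + 72*t - 4) - 49*t^3 + 112*t^2 - 28*t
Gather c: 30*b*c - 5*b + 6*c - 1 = -5*b + c*(30*b + 6) - 1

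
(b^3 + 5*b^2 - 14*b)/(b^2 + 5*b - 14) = b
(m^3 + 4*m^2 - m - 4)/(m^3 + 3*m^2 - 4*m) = (m + 1)/m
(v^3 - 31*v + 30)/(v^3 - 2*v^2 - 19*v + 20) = (v + 6)/(v + 4)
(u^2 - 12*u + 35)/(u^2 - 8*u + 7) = (u - 5)/(u - 1)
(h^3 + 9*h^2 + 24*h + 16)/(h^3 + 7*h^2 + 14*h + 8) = (h + 4)/(h + 2)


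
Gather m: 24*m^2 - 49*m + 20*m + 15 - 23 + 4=24*m^2 - 29*m - 4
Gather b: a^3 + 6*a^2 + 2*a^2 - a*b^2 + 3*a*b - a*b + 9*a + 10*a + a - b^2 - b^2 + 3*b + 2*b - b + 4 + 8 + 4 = a^3 + 8*a^2 + 20*a + b^2*(-a - 2) + b*(2*a + 4) + 16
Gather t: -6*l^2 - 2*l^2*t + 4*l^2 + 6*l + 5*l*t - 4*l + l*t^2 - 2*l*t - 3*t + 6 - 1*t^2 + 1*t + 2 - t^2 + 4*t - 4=-2*l^2 + 2*l + t^2*(l - 2) + t*(-2*l^2 + 3*l + 2) + 4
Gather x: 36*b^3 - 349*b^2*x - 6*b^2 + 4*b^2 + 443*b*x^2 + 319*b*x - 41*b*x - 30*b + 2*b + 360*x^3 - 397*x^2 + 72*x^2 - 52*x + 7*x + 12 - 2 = 36*b^3 - 2*b^2 - 28*b + 360*x^3 + x^2*(443*b - 325) + x*(-349*b^2 + 278*b - 45) + 10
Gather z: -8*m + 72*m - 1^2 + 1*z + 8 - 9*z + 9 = 64*m - 8*z + 16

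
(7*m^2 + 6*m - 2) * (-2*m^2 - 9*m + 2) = -14*m^4 - 75*m^3 - 36*m^2 + 30*m - 4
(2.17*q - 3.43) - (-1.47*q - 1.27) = 3.64*q - 2.16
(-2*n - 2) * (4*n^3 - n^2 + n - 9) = -8*n^4 - 6*n^3 + 16*n + 18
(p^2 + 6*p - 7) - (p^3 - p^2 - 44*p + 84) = -p^3 + 2*p^2 + 50*p - 91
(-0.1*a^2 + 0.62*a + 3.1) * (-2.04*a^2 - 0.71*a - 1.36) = 0.204*a^4 - 1.1938*a^3 - 6.6282*a^2 - 3.0442*a - 4.216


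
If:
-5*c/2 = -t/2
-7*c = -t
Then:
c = 0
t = 0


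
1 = 1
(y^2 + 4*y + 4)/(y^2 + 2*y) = (y + 2)/y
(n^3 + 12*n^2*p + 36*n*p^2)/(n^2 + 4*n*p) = (n^2 + 12*n*p + 36*p^2)/(n + 4*p)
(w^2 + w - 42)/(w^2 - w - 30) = (w + 7)/(w + 5)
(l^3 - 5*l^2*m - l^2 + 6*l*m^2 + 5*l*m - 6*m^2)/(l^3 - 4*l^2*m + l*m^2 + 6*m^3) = (l - 1)/(l + m)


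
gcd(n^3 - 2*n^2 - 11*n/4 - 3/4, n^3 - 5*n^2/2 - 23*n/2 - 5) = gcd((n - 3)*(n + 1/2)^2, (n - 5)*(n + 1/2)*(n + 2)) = n + 1/2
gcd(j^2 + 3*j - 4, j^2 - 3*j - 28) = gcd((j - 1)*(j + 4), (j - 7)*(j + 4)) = j + 4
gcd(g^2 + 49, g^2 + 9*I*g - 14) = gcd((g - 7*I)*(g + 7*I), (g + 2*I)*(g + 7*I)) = g + 7*I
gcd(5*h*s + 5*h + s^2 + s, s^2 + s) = s + 1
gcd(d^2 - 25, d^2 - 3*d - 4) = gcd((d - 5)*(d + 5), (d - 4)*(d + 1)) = 1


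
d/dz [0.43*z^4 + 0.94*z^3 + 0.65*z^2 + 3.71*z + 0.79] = 1.72*z^3 + 2.82*z^2 + 1.3*z + 3.71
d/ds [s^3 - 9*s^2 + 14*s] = 3*s^2 - 18*s + 14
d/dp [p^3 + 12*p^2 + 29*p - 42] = 3*p^2 + 24*p + 29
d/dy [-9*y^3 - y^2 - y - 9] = -27*y^2 - 2*y - 1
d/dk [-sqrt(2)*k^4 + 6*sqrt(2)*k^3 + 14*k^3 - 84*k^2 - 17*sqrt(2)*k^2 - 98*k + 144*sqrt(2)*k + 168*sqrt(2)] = -4*sqrt(2)*k^3 + 18*sqrt(2)*k^2 + 42*k^2 - 168*k - 34*sqrt(2)*k - 98 + 144*sqrt(2)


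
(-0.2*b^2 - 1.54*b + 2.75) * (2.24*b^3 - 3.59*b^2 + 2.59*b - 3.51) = -0.448*b^5 - 2.7316*b^4 + 11.1706*b^3 - 13.1591*b^2 + 12.5279*b - 9.6525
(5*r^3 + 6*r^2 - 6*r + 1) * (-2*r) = -10*r^4 - 12*r^3 + 12*r^2 - 2*r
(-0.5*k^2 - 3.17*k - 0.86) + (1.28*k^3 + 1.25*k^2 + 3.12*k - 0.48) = 1.28*k^3 + 0.75*k^2 - 0.0499999999999998*k - 1.34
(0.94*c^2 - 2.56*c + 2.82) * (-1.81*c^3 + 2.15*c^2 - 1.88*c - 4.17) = -1.7014*c^5 + 6.6546*c^4 - 12.3754*c^3 + 6.956*c^2 + 5.3736*c - 11.7594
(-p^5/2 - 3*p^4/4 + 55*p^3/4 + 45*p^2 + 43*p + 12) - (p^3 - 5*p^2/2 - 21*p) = -p^5/2 - 3*p^4/4 + 51*p^3/4 + 95*p^2/2 + 64*p + 12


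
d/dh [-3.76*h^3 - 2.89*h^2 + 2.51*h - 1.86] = -11.28*h^2 - 5.78*h + 2.51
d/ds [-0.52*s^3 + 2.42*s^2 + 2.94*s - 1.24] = -1.56*s^2 + 4.84*s + 2.94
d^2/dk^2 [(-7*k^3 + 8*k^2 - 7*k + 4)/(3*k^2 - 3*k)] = 4*(-3*k^3 + 6*k^2 - 6*k + 2)/(3*k^3*(k^3 - 3*k^2 + 3*k - 1))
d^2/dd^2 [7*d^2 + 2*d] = 14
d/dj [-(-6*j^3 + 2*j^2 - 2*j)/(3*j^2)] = 2 - 2/(3*j^2)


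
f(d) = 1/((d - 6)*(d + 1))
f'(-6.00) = 0.00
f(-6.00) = 0.02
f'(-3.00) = 0.03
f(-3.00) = 0.06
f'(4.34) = -0.05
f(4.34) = -0.11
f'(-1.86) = 0.19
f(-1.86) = 0.15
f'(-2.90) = 0.04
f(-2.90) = 0.06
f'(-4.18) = 0.01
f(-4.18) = 0.03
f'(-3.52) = 0.02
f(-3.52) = 0.04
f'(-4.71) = 0.01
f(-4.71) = 0.03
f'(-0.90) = 14.28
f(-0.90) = -1.45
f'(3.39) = -0.01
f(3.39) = -0.09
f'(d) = -1/((d - 6)*(d + 1)^2) - 1/((d - 6)^2*(d + 1)) = (5 - 2*d)/(d^4 - 10*d^3 + 13*d^2 + 60*d + 36)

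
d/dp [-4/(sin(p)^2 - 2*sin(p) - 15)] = 8*(sin(p) - 1)*cos(p)/((sin(p) - 5)^2*(sin(p) + 3)^2)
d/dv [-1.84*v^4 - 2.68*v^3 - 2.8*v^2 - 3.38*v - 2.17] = -7.36*v^3 - 8.04*v^2 - 5.6*v - 3.38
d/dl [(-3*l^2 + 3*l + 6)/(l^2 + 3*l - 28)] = 6*(-2*l^2 + 26*l - 17)/(l^4 + 6*l^3 - 47*l^2 - 168*l + 784)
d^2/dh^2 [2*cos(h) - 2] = -2*cos(h)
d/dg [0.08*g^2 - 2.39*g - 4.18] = 0.16*g - 2.39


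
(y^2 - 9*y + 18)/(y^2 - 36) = (y - 3)/(y + 6)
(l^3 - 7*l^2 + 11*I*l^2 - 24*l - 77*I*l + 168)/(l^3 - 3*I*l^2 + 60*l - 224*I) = (l^2 + l*(-7 + 3*I) - 21*I)/(l^2 - 11*I*l - 28)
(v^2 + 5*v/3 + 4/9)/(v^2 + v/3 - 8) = (9*v^2 + 15*v + 4)/(3*(3*v^2 + v - 24))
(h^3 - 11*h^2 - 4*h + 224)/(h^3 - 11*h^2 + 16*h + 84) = (h^2 - 4*h - 32)/(h^2 - 4*h - 12)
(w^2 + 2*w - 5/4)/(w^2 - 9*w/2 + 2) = (w + 5/2)/(w - 4)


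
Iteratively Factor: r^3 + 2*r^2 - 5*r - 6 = (r + 1)*(r^2 + r - 6) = (r - 2)*(r + 1)*(r + 3)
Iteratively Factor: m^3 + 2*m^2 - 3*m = (m + 3)*(m^2 - m) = m*(m + 3)*(m - 1)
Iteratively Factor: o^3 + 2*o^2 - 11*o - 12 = (o - 3)*(o^2 + 5*o + 4) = (o - 3)*(o + 1)*(o + 4)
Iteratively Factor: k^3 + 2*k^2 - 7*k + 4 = (k + 4)*(k^2 - 2*k + 1) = (k - 1)*(k + 4)*(k - 1)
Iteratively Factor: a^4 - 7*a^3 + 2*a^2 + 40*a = (a + 2)*(a^3 - 9*a^2 + 20*a) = (a - 4)*(a + 2)*(a^2 - 5*a) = a*(a - 4)*(a + 2)*(a - 5)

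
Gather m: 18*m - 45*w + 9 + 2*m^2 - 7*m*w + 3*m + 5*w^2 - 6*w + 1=2*m^2 + m*(21 - 7*w) + 5*w^2 - 51*w + 10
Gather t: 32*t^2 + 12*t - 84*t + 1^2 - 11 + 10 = 32*t^2 - 72*t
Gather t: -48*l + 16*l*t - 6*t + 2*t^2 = -48*l + 2*t^2 + t*(16*l - 6)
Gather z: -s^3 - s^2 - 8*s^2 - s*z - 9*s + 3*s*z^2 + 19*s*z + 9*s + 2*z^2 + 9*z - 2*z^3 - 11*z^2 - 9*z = -s^3 - 9*s^2 + 18*s*z - 2*z^3 + z^2*(3*s - 9)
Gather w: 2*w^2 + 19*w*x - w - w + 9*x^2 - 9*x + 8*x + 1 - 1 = 2*w^2 + w*(19*x - 2) + 9*x^2 - x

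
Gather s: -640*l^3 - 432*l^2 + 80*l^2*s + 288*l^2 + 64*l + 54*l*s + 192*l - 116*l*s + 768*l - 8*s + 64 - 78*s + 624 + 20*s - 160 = -640*l^3 - 144*l^2 + 1024*l + s*(80*l^2 - 62*l - 66) + 528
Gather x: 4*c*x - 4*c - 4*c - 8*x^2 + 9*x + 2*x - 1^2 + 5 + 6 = -8*c - 8*x^2 + x*(4*c + 11) + 10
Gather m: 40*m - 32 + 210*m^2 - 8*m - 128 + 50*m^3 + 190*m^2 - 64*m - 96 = 50*m^3 + 400*m^2 - 32*m - 256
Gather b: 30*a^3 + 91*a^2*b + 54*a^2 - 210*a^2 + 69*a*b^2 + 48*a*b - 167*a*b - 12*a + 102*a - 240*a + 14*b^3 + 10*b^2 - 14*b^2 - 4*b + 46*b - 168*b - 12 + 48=30*a^3 - 156*a^2 - 150*a + 14*b^3 + b^2*(69*a - 4) + b*(91*a^2 - 119*a - 126) + 36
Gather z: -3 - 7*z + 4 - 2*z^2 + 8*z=-2*z^2 + z + 1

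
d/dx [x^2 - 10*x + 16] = 2*x - 10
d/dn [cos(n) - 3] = -sin(n)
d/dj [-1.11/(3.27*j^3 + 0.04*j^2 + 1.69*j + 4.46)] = (10.8891*j^2 + 0.0888*j + 1.8759)/(3.27*j^3 + 0.04*j^2 + 1.69*j + 4.46)^2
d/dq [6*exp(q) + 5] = 6*exp(q)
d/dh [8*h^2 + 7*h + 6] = 16*h + 7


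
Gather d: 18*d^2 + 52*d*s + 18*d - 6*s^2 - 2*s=18*d^2 + d*(52*s + 18) - 6*s^2 - 2*s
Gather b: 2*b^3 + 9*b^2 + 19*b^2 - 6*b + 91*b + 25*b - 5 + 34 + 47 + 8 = 2*b^3 + 28*b^2 + 110*b + 84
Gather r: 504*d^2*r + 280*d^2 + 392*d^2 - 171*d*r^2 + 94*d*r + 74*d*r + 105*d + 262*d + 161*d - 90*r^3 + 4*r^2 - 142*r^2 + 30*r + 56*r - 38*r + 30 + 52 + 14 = 672*d^2 + 528*d - 90*r^3 + r^2*(-171*d - 138) + r*(504*d^2 + 168*d + 48) + 96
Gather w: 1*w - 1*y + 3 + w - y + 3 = 2*w - 2*y + 6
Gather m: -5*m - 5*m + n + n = -10*m + 2*n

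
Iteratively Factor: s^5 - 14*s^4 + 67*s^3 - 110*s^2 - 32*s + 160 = (s + 1)*(s^4 - 15*s^3 + 82*s^2 - 192*s + 160) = (s - 5)*(s + 1)*(s^3 - 10*s^2 + 32*s - 32) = (s - 5)*(s - 4)*(s + 1)*(s^2 - 6*s + 8) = (s - 5)*(s - 4)*(s - 2)*(s + 1)*(s - 4)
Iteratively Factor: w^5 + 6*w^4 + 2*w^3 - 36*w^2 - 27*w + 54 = (w + 3)*(w^4 + 3*w^3 - 7*w^2 - 15*w + 18) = (w + 3)^2*(w^3 - 7*w + 6) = (w + 3)^3*(w^2 - 3*w + 2) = (w - 2)*(w + 3)^3*(w - 1)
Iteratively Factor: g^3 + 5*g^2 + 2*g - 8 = (g + 2)*(g^2 + 3*g - 4) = (g + 2)*(g + 4)*(g - 1)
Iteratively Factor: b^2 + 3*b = (b + 3)*(b)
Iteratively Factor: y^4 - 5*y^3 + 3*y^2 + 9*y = (y - 3)*(y^3 - 2*y^2 - 3*y) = (y - 3)*(y + 1)*(y^2 - 3*y) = (y - 3)^2*(y + 1)*(y)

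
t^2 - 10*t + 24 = (t - 6)*(t - 4)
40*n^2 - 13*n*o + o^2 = (-8*n + o)*(-5*n + o)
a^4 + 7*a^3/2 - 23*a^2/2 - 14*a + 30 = (a - 2)*(a - 3/2)*(a + 2)*(a + 5)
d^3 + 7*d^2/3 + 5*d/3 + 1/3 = (d + 1/3)*(d + 1)^2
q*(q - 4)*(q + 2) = q^3 - 2*q^2 - 8*q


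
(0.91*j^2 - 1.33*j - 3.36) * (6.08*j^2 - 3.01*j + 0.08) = 5.5328*j^4 - 10.8255*j^3 - 16.3527*j^2 + 10.0072*j - 0.2688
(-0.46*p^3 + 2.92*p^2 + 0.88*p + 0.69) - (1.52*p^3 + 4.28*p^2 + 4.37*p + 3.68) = -1.98*p^3 - 1.36*p^2 - 3.49*p - 2.99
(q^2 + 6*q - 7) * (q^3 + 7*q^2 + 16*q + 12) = q^5 + 13*q^4 + 51*q^3 + 59*q^2 - 40*q - 84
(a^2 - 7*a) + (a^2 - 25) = 2*a^2 - 7*a - 25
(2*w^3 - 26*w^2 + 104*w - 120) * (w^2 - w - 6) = 2*w^5 - 28*w^4 + 118*w^3 - 68*w^2 - 504*w + 720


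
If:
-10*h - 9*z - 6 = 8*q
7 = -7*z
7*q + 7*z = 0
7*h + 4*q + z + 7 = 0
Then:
No Solution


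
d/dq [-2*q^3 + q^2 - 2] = 2*q*(1 - 3*q)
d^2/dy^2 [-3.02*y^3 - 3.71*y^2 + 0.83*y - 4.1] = -18.12*y - 7.42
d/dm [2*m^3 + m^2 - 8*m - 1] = 6*m^2 + 2*m - 8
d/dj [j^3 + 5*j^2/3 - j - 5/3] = 3*j^2 + 10*j/3 - 1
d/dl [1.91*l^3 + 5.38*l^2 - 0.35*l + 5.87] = 5.73*l^2 + 10.76*l - 0.35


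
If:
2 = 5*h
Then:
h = 2/5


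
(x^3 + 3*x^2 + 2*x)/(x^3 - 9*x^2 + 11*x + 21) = x*(x + 2)/(x^2 - 10*x + 21)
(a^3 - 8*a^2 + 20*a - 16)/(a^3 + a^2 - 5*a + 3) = (a^3 - 8*a^2 + 20*a - 16)/(a^3 + a^2 - 5*a + 3)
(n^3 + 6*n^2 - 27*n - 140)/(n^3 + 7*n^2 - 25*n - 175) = (n + 4)/(n + 5)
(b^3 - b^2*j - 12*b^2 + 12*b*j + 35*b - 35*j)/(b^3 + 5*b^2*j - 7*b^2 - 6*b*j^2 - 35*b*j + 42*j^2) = (b - 5)/(b + 6*j)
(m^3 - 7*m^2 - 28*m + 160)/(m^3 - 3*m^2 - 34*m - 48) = (m^2 + m - 20)/(m^2 + 5*m + 6)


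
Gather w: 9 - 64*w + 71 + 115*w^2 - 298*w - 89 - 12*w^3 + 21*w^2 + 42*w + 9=-12*w^3 + 136*w^2 - 320*w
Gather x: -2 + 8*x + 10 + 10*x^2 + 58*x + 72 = 10*x^2 + 66*x + 80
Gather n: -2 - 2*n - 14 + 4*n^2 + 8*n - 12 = 4*n^2 + 6*n - 28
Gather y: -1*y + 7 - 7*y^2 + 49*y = -7*y^2 + 48*y + 7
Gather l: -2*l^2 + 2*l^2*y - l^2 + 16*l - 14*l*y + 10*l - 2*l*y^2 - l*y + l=l^2*(2*y - 3) + l*(-2*y^2 - 15*y + 27)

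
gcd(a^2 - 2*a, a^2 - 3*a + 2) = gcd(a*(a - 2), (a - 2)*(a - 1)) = a - 2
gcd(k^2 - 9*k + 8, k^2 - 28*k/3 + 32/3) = k - 8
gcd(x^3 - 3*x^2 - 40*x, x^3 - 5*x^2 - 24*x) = x^2 - 8*x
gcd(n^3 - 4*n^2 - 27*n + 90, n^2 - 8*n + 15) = n - 3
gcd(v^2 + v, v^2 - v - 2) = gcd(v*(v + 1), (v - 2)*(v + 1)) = v + 1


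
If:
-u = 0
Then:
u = 0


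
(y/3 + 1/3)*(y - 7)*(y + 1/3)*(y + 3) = y^4/3 - 8*y^3/9 - 26*y^2/3 - 88*y/9 - 7/3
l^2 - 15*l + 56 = (l - 8)*(l - 7)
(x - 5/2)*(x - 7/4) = x^2 - 17*x/4 + 35/8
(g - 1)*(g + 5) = g^2 + 4*g - 5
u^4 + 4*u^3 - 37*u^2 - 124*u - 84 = (u - 6)*(u + 1)*(u + 2)*(u + 7)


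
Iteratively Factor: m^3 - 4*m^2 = (m - 4)*(m^2) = m*(m - 4)*(m)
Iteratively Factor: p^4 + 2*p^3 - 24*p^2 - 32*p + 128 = (p + 4)*(p^3 - 2*p^2 - 16*p + 32) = (p - 2)*(p + 4)*(p^2 - 16) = (p - 2)*(p + 4)^2*(p - 4)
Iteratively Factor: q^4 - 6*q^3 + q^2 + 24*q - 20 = (q + 2)*(q^3 - 8*q^2 + 17*q - 10) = (q - 5)*(q + 2)*(q^2 - 3*q + 2) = (q - 5)*(q - 1)*(q + 2)*(q - 2)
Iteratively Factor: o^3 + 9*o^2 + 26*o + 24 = (o + 2)*(o^2 + 7*o + 12) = (o + 2)*(o + 4)*(o + 3)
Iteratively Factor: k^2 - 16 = (k - 4)*(k + 4)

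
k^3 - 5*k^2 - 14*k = k*(k - 7)*(k + 2)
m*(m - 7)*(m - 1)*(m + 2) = m^4 - 6*m^3 - 9*m^2 + 14*m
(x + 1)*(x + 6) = x^2 + 7*x + 6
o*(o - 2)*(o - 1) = o^3 - 3*o^2 + 2*o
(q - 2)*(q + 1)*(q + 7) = q^3 + 6*q^2 - 9*q - 14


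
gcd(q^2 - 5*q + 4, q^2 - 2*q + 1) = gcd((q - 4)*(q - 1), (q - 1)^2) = q - 1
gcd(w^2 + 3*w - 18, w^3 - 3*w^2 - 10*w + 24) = 1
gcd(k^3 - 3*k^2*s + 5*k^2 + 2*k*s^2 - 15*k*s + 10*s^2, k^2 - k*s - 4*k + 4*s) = -k + s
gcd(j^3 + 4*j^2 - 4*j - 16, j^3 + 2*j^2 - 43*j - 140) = j + 4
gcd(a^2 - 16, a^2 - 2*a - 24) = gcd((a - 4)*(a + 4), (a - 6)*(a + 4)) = a + 4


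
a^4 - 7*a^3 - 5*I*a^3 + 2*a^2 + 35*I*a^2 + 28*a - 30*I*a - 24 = (a - 6)*(a - 1)*(a - 4*I)*(a - I)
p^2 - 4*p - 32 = (p - 8)*(p + 4)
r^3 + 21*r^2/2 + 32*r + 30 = (r + 2)*(r + 5/2)*(r + 6)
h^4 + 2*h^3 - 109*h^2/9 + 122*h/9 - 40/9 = (h - 4/3)*(h - 1)*(h - 2/3)*(h + 5)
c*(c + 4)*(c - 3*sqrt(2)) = c^3 - 3*sqrt(2)*c^2 + 4*c^2 - 12*sqrt(2)*c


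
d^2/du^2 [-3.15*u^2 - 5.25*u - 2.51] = -6.30000000000000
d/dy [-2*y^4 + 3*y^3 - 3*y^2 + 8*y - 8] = -8*y^3 + 9*y^2 - 6*y + 8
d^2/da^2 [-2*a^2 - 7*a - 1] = -4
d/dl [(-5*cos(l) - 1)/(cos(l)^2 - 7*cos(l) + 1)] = (-5*cos(l)^2 - 2*cos(l) + 12)*sin(l)/(sin(l)^2 + 7*cos(l) - 2)^2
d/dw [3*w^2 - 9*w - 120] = 6*w - 9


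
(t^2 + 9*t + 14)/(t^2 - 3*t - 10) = (t + 7)/(t - 5)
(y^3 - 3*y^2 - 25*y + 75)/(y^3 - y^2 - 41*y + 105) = (y + 5)/(y + 7)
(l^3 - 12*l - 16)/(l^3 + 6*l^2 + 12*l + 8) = (l - 4)/(l + 2)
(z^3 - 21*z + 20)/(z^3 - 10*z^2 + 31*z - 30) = (z^3 - 21*z + 20)/(z^3 - 10*z^2 + 31*z - 30)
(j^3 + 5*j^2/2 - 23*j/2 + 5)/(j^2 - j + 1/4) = 2*(j^2 + 3*j - 10)/(2*j - 1)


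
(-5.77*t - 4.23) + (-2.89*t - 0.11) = -8.66*t - 4.34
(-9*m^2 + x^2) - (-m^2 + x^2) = -8*m^2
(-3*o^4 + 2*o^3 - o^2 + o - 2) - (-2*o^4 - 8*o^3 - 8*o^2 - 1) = -o^4 + 10*o^3 + 7*o^2 + o - 1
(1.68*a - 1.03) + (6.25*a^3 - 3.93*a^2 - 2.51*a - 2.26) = 6.25*a^3 - 3.93*a^2 - 0.83*a - 3.29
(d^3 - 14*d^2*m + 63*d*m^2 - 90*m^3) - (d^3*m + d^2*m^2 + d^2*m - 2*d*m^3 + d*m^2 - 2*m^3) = -d^3*m + d^3 - d^2*m^2 - 15*d^2*m + 2*d*m^3 + 62*d*m^2 - 88*m^3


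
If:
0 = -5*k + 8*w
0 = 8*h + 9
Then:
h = -9/8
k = 8*w/5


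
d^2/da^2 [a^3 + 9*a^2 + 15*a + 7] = 6*a + 18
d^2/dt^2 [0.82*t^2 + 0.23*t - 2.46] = 1.64000000000000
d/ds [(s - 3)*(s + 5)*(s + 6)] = 3*s^2 + 16*s - 3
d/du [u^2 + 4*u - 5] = 2*u + 4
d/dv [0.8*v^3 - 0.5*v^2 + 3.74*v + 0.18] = 2.4*v^2 - 1.0*v + 3.74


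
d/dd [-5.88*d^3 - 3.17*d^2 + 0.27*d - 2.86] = -17.64*d^2 - 6.34*d + 0.27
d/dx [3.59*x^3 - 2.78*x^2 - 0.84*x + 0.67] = 10.77*x^2 - 5.56*x - 0.84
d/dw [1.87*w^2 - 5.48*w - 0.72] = 3.74*w - 5.48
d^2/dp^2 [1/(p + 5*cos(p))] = (5*p*cos(p) + 25*sin(p)^2 - 20*sin(p) + 27)/(p + 5*cos(p))^3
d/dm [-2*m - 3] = -2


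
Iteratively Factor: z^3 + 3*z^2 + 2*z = (z)*(z^2 + 3*z + 2) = z*(z + 1)*(z + 2)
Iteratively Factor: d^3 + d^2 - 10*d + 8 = (d - 1)*(d^2 + 2*d - 8) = (d - 2)*(d - 1)*(d + 4)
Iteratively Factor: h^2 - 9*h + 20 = (h - 4)*(h - 5)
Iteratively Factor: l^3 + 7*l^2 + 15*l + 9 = (l + 1)*(l^2 + 6*l + 9) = (l + 1)*(l + 3)*(l + 3)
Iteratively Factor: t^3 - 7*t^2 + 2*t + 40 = (t - 4)*(t^2 - 3*t - 10) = (t - 5)*(t - 4)*(t + 2)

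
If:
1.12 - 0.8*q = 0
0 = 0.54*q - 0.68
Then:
No Solution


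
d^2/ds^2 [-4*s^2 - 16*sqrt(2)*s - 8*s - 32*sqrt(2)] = -8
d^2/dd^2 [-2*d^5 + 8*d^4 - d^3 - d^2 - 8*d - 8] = -40*d^3 + 96*d^2 - 6*d - 2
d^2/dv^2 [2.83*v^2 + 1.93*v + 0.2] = 5.66000000000000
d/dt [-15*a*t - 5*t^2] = -15*a - 10*t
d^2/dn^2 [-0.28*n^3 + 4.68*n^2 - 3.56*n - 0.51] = 9.36 - 1.68*n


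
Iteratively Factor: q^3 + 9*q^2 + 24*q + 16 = (q + 1)*(q^2 + 8*q + 16) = (q + 1)*(q + 4)*(q + 4)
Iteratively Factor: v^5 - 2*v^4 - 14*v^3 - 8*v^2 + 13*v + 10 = (v - 1)*(v^4 - v^3 - 15*v^2 - 23*v - 10) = (v - 5)*(v - 1)*(v^3 + 4*v^2 + 5*v + 2) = (v - 5)*(v - 1)*(v + 1)*(v^2 + 3*v + 2) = (v - 5)*(v - 1)*(v + 1)^2*(v + 2)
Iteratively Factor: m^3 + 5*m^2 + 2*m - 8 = (m + 2)*(m^2 + 3*m - 4) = (m - 1)*(m + 2)*(m + 4)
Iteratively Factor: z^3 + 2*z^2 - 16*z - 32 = (z - 4)*(z^2 + 6*z + 8) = (z - 4)*(z + 2)*(z + 4)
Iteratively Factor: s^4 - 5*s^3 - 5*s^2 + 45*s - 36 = (s - 1)*(s^3 - 4*s^2 - 9*s + 36) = (s - 4)*(s - 1)*(s^2 - 9) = (s - 4)*(s - 3)*(s - 1)*(s + 3)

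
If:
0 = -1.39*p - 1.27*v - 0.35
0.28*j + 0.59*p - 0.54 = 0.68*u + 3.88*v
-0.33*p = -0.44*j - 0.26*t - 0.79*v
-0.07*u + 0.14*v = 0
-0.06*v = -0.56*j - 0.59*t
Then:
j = 0.20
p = -0.15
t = -0.20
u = -0.22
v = -0.11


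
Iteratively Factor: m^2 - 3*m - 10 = (m - 5)*(m + 2)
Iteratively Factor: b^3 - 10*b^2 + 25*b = (b - 5)*(b^2 - 5*b) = (b - 5)^2*(b)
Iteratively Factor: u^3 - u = (u + 1)*(u^2 - u) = (u - 1)*(u + 1)*(u)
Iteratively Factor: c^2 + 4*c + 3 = (c + 1)*(c + 3)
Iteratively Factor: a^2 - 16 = (a - 4)*(a + 4)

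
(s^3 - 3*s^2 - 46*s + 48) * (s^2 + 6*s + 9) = s^5 + 3*s^4 - 55*s^3 - 255*s^2 - 126*s + 432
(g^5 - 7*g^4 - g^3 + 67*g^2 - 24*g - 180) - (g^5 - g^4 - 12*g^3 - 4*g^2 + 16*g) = -6*g^4 + 11*g^3 + 71*g^2 - 40*g - 180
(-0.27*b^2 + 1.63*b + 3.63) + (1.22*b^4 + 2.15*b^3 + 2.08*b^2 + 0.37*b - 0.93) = 1.22*b^4 + 2.15*b^3 + 1.81*b^2 + 2.0*b + 2.7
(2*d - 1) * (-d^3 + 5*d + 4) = -2*d^4 + d^3 + 10*d^2 + 3*d - 4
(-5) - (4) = -9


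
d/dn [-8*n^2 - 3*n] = -16*n - 3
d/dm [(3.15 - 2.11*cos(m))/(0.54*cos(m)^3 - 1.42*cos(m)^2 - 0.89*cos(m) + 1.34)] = (-2.2788*cos(m)^3 + 8.0992*cos(m)^2 - 8.946*cos(m) + 0.0238999999999998)*sin(m)/(0.2916*cos(m)^6 - 1.5336*cos(m)^5 + 1.0552*cos(m)^4 + 3.9748*cos(m)^3 - 3.0135*cos(m)^2 - 2.3852*cos(m) + 1.7956)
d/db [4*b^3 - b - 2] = 12*b^2 - 1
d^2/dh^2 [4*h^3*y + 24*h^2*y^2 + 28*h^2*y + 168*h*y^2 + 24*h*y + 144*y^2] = 8*y*(3*h + 6*y + 7)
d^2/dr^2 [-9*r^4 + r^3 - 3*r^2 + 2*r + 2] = -108*r^2 + 6*r - 6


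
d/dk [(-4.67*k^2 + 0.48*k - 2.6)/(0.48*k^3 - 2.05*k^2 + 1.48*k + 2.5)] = (2.2416*k^4 - 0.460799999999999*k^3 - 2.1836*k^2 - 34.01*k + 5.048)/(0.2304*k^6 - 1.968*k^5 + 5.6233*k^4 - 3.668*k^3 - 8.0596*k^2 + 7.4*k + 6.25)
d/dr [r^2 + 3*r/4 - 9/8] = 2*r + 3/4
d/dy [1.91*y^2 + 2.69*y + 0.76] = 3.82*y + 2.69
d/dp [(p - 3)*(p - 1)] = 2*p - 4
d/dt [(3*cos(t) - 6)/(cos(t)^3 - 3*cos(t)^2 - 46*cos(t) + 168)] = 3*(27*cos(t) - 9*cos(2*t) + cos(3*t) - 161)*sin(t)/(2*(cos(t)^3 - 3*cos(t)^2 - 46*cos(t) + 168)^2)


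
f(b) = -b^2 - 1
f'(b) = -2*b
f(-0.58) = -1.34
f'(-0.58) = 1.16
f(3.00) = -10.00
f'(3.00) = -6.00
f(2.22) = -5.93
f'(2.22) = -4.44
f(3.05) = -10.30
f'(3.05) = -6.10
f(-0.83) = -1.69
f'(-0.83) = 1.66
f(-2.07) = -5.28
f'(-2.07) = 4.14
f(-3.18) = -11.11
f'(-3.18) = 6.36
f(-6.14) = -38.70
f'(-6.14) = 12.28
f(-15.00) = -226.00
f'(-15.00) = 30.00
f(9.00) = -82.00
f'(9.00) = -18.00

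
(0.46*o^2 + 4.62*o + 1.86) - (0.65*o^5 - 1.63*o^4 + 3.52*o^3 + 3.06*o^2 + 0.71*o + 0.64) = -0.65*o^5 + 1.63*o^4 - 3.52*o^3 - 2.6*o^2 + 3.91*o + 1.22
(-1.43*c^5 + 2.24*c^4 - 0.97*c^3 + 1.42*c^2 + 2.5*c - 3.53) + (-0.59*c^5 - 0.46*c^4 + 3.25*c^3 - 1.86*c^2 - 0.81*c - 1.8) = -2.02*c^5 + 1.78*c^4 + 2.28*c^3 - 0.44*c^2 + 1.69*c - 5.33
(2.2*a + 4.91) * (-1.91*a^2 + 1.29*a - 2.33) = -4.202*a^3 - 6.5401*a^2 + 1.2079*a - 11.4403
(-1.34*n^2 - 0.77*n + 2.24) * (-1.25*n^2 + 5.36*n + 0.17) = 1.675*n^4 - 6.2199*n^3 - 7.155*n^2 + 11.8755*n + 0.3808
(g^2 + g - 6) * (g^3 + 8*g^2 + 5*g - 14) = g^5 + 9*g^4 + 7*g^3 - 57*g^2 - 44*g + 84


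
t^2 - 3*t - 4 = (t - 4)*(t + 1)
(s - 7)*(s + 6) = s^2 - s - 42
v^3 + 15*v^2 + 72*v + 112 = (v + 4)^2*(v + 7)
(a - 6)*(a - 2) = a^2 - 8*a + 12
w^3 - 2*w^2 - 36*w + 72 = (w - 6)*(w - 2)*(w + 6)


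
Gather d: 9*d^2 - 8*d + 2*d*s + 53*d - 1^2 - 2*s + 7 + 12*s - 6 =9*d^2 + d*(2*s + 45) + 10*s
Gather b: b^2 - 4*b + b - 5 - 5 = b^2 - 3*b - 10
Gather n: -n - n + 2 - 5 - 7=-2*n - 10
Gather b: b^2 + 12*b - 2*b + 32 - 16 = b^2 + 10*b + 16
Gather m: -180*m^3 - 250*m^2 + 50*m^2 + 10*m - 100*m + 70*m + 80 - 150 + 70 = -180*m^3 - 200*m^2 - 20*m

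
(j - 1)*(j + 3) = j^2 + 2*j - 3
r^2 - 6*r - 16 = (r - 8)*(r + 2)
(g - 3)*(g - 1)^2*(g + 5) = g^4 - 18*g^2 + 32*g - 15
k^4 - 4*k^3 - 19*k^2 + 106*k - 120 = (k - 4)*(k - 3)*(k - 2)*(k + 5)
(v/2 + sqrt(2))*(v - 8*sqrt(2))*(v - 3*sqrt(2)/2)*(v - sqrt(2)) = v^4/2 - 17*sqrt(2)*v^3/4 + v^2/2 + 31*sqrt(2)*v - 48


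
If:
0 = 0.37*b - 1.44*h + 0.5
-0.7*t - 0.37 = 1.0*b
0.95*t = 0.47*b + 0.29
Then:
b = -0.43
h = 0.24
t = 0.09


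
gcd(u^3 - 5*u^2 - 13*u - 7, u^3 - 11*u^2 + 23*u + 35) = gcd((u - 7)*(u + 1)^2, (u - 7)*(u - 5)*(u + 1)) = u^2 - 6*u - 7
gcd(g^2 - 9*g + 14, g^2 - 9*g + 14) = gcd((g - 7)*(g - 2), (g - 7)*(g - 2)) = g^2 - 9*g + 14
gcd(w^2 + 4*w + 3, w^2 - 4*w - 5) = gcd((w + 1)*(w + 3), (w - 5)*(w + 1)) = w + 1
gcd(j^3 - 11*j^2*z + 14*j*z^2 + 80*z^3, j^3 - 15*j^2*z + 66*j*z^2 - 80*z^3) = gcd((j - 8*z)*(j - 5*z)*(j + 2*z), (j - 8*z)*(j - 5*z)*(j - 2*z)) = j^2 - 13*j*z + 40*z^2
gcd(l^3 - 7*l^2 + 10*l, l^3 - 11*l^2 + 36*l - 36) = l - 2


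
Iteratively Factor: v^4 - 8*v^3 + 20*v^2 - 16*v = (v)*(v^3 - 8*v^2 + 20*v - 16) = v*(v - 4)*(v^2 - 4*v + 4) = v*(v - 4)*(v - 2)*(v - 2)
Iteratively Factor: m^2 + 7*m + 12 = (m + 4)*(m + 3)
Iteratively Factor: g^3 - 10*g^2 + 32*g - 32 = (g - 4)*(g^2 - 6*g + 8) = (g - 4)*(g - 2)*(g - 4)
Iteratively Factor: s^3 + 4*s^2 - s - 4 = (s + 1)*(s^2 + 3*s - 4) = (s - 1)*(s + 1)*(s + 4)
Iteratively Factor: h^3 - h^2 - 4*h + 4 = (h - 2)*(h^2 + h - 2) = (h - 2)*(h - 1)*(h + 2)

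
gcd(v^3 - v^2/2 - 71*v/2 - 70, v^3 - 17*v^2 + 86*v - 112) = v - 7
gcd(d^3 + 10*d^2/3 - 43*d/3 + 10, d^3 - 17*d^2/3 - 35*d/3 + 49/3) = d - 1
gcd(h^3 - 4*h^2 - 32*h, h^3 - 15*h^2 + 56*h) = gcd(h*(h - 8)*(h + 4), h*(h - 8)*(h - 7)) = h^2 - 8*h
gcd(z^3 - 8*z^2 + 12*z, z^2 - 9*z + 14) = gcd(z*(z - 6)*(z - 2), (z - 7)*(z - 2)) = z - 2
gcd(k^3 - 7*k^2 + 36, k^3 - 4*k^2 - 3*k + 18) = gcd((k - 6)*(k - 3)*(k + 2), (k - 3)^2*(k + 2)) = k^2 - k - 6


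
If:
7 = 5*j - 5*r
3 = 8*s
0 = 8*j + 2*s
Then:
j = -3/32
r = -239/160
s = 3/8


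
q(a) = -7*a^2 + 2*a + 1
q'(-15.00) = 212.00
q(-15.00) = -1604.00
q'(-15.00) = 212.00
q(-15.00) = -1604.00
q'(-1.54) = 23.56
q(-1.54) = -18.68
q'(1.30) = -16.20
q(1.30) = -8.23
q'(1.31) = -16.34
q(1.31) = -8.39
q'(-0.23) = 5.22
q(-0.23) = 0.17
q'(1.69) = -21.66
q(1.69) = -15.61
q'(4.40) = -59.60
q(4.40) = -125.72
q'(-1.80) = 27.20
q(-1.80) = -25.28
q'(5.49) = -74.86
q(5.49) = -199.00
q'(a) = 2 - 14*a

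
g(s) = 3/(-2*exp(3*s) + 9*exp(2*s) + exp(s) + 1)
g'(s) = 3*(6*exp(3*s) - 18*exp(2*s) - exp(s))/(-2*exp(3*s) + 9*exp(2*s) + exp(s) + 1)^2 = (18*exp(2*s) - 54*exp(s) - 3)*exp(s)/(-2*exp(3*s) + 9*exp(2*s) + exp(s) + 1)^2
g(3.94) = -0.00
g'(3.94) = 0.00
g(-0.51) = 0.68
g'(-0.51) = -0.89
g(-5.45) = 2.99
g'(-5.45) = -0.01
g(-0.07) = 0.37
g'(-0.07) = -0.53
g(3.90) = -0.00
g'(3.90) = 0.00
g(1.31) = 0.11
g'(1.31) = 0.23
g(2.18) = -0.00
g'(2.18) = 0.02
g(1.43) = 0.18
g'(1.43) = 1.33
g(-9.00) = 3.00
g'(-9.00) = 0.00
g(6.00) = 0.00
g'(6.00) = 0.00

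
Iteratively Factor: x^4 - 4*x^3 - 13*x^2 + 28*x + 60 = (x + 2)*(x^3 - 6*x^2 - x + 30) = (x - 5)*(x + 2)*(x^2 - x - 6) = (x - 5)*(x - 3)*(x + 2)*(x + 2)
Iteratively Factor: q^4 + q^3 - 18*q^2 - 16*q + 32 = (q - 1)*(q^3 + 2*q^2 - 16*q - 32) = (q - 1)*(q + 4)*(q^2 - 2*q - 8) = (q - 4)*(q - 1)*(q + 4)*(q + 2)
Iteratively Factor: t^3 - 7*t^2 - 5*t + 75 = (t - 5)*(t^2 - 2*t - 15) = (t - 5)*(t + 3)*(t - 5)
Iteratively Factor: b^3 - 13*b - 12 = (b - 4)*(b^2 + 4*b + 3) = (b - 4)*(b + 3)*(b + 1)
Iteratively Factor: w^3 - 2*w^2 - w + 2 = (w - 1)*(w^2 - w - 2) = (w - 1)*(w + 1)*(w - 2)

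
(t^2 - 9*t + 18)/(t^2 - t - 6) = (t - 6)/(t + 2)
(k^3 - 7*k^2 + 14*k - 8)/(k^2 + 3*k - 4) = (k^2 - 6*k + 8)/(k + 4)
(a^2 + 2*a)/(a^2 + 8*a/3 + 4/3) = 3*a/(3*a + 2)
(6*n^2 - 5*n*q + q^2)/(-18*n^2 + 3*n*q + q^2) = (-2*n + q)/(6*n + q)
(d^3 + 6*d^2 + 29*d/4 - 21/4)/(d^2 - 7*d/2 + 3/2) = (2*d^2 + 13*d + 21)/(2*(d - 3))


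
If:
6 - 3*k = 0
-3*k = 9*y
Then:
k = 2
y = -2/3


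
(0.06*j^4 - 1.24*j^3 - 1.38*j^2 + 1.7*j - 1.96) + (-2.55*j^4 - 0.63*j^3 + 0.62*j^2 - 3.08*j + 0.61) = -2.49*j^4 - 1.87*j^3 - 0.76*j^2 - 1.38*j - 1.35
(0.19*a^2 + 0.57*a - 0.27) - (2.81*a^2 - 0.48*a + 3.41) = -2.62*a^2 + 1.05*a - 3.68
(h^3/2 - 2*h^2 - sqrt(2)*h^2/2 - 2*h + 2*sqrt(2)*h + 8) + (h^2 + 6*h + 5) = h^3/2 - h^2 - sqrt(2)*h^2/2 + 2*sqrt(2)*h + 4*h + 13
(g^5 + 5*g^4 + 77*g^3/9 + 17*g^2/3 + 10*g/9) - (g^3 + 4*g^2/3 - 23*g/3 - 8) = g^5 + 5*g^4 + 68*g^3/9 + 13*g^2/3 + 79*g/9 + 8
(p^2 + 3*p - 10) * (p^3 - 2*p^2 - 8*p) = p^5 + p^4 - 24*p^3 - 4*p^2 + 80*p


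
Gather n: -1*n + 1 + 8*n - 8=7*n - 7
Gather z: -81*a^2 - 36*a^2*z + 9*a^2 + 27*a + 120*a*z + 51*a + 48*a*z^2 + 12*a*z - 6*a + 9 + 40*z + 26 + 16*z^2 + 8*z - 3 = -72*a^2 + 72*a + z^2*(48*a + 16) + z*(-36*a^2 + 132*a + 48) + 32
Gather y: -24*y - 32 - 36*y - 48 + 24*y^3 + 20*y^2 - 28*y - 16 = 24*y^3 + 20*y^2 - 88*y - 96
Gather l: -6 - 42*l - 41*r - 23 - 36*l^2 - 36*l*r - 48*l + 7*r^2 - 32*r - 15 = -36*l^2 + l*(-36*r - 90) + 7*r^2 - 73*r - 44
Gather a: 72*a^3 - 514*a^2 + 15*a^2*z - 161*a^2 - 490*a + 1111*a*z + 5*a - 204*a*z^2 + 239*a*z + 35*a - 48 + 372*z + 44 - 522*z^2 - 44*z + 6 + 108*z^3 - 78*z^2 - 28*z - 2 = 72*a^3 + a^2*(15*z - 675) + a*(-204*z^2 + 1350*z - 450) + 108*z^3 - 600*z^2 + 300*z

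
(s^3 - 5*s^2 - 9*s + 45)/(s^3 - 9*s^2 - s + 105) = (s - 3)/(s - 7)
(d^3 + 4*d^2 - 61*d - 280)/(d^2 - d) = (d^3 + 4*d^2 - 61*d - 280)/(d*(d - 1))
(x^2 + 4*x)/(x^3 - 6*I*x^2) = (x + 4)/(x*(x - 6*I))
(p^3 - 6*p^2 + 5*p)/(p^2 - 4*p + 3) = p*(p - 5)/(p - 3)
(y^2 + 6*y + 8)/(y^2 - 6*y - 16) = (y + 4)/(y - 8)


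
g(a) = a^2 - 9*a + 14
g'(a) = 2*a - 9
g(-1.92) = 34.97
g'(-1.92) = -12.84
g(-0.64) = 20.17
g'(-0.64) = -10.28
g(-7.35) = 134.17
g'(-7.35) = -23.70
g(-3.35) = 55.37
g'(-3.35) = -15.70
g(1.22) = 4.51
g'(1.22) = -6.56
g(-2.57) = 43.73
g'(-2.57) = -14.14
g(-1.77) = 33.06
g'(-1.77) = -12.54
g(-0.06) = 14.54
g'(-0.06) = -9.12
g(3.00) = -4.00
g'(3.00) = -3.00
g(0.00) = 14.00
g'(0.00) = -9.00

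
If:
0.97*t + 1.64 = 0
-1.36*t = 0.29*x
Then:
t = -1.69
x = 7.93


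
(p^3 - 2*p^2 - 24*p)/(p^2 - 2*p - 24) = p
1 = 1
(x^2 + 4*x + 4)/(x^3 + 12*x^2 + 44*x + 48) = (x + 2)/(x^2 + 10*x + 24)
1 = 1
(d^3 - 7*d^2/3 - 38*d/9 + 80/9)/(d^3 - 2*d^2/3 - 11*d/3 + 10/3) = (d - 8/3)/(d - 1)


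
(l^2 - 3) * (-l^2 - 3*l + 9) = -l^4 - 3*l^3 + 12*l^2 + 9*l - 27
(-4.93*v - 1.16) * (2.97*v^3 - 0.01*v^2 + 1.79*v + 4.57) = -14.6421*v^4 - 3.3959*v^3 - 8.8131*v^2 - 24.6065*v - 5.3012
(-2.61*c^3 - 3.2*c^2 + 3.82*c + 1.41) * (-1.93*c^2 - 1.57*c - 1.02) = 5.0373*c^5 + 10.2737*c^4 + 0.313600000000002*c^3 - 5.4547*c^2 - 6.1101*c - 1.4382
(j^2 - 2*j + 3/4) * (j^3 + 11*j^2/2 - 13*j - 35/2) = j^5 + 7*j^4/2 - 93*j^3/4 + 101*j^2/8 + 101*j/4 - 105/8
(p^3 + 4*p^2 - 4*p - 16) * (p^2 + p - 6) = p^5 + 5*p^4 - 6*p^3 - 44*p^2 + 8*p + 96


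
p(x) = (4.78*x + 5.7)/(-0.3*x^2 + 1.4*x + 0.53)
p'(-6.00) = 0.07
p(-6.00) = 1.23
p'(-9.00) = 0.06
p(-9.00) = 1.03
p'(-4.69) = 0.06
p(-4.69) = 1.32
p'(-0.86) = -9.13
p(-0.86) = -1.77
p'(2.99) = 4.25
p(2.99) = 9.83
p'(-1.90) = -0.66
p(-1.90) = 1.05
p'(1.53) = 0.81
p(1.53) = 6.61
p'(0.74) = -1.08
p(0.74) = 6.59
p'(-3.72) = 0.02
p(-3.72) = 1.37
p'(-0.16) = -66.94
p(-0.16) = 16.54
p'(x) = (0.6*x - 1.4)*(4.78*x + 5.7)/(-0.3*x^2 + 1.4*x + 0.53)^2 + 4.78/(-0.3*x^2 + 1.4*x + 0.53) = (1.434*x^2 + 3.42*x - 5.4466)/(0.09*x^4 - 0.84*x^3 + 1.642*x^2 + 1.484*x + 0.2809)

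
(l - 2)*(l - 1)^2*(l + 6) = l^4 + 2*l^3 - 19*l^2 + 28*l - 12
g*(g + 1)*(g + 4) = g^3 + 5*g^2 + 4*g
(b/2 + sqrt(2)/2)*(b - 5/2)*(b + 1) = b^3/2 - 3*b^2/4 + sqrt(2)*b^2/2 - 5*b/4 - 3*sqrt(2)*b/4 - 5*sqrt(2)/4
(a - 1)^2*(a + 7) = a^3 + 5*a^2 - 13*a + 7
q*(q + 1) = q^2 + q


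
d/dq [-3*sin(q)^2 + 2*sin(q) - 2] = 2*(1 - 3*sin(q))*cos(q)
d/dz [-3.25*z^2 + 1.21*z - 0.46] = 1.21 - 6.5*z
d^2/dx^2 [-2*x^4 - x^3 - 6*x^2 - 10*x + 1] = -24*x^2 - 6*x - 12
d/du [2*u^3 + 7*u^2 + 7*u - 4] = 6*u^2 + 14*u + 7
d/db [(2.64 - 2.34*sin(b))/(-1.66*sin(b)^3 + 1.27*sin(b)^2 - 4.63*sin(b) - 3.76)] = (-7.7688*sin(b)^3 + 16.119*sin(b)^2 - 6.7056*sin(b) + 21.0216)*cos(b)/(2.7556*sin(b)^6 - 4.2164*sin(b)^5 + 16.9845*sin(b)^4 + 0.722999999999999*sin(b)^3 + 11.8865*sin(b)^2 + 34.8176*sin(b) + 14.1376)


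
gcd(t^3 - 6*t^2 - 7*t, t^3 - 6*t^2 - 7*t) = t^3 - 6*t^2 - 7*t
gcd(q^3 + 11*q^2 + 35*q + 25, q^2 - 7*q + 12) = 1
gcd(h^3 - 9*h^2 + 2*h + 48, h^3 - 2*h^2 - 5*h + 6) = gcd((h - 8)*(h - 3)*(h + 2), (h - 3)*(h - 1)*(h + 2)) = h^2 - h - 6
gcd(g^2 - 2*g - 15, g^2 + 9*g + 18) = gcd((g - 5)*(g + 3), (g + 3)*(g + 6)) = g + 3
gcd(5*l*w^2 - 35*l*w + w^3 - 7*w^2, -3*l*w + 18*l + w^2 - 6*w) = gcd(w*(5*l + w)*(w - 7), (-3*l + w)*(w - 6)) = 1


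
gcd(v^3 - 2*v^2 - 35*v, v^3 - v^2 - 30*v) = v^2 + 5*v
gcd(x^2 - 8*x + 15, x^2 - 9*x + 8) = 1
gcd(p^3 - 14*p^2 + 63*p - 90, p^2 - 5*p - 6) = p - 6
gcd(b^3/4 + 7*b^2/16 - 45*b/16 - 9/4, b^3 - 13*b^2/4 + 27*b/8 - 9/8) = 1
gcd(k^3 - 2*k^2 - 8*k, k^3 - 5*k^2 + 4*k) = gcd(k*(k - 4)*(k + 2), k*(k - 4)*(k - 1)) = k^2 - 4*k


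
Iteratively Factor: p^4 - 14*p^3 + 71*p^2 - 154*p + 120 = (p - 2)*(p^3 - 12*p^2 + 47*p - 60) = (p - 5)*(p - 2)*(p^2 - 7*p + 12) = (p - 5)*(p - 3)*(p - 2)*(p - 4)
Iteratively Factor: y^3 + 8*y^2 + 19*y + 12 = (y + 4)*(y^2 + 4*y + 3) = (y + 1)*(y + 4)*(y + 3)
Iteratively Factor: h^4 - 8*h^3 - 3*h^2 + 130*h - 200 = (h + 4)*(h^3 - 12*h^2 + 45*h - 50) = (h - 2)*(h + 4)*(h^2 - 10*h + 25) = (h - 5)*(h - 2)*(h + 4)*(h - 5)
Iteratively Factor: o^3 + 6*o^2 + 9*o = (o)*(o^2 + 6*o + 9) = o*(o + 3)*(o + 3)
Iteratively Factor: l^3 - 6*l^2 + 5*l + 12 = (l + 1)*(l^2 - 7*l + 12) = (l - 3)*(l + 1)*(l - 4)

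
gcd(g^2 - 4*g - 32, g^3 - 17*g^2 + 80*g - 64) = g - 8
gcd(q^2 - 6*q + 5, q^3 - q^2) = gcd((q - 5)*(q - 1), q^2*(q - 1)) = q - 1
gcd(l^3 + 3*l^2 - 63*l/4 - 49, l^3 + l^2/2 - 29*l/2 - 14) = l^2 - l/2 - 14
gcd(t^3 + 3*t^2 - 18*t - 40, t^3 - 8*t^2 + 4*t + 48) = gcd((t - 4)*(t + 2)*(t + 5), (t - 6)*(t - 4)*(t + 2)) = t^2 - 2*t - 8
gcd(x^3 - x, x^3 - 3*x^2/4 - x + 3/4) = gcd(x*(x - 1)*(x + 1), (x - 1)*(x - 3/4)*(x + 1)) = x^2 - 1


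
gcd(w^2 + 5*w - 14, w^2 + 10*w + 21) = w + 7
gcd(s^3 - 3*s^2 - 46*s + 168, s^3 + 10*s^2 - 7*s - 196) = s^2 + 3*s - 28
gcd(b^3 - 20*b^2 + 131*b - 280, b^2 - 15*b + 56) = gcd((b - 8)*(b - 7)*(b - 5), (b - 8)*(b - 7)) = b^2 - 15*b + 56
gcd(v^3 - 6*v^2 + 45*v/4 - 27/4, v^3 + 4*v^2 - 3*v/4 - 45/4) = v - 3/2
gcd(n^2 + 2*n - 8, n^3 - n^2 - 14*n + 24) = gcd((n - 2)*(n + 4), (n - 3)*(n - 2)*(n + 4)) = n^2 + 2*n - 8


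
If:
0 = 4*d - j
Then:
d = j/4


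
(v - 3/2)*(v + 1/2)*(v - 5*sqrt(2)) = v^3 - 5*sqrt(2)*v^2 - v^2 - 3*v/4 + 5*sqrt(2)*v + 15*sqrt(2)/4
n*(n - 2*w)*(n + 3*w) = n^3 + n^2*w - 6*n*w^2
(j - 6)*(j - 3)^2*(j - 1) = j^4 - 13*j^3 + 57*j^2 - 99*j + 54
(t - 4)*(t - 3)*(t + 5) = t^3 - 2*t^2 - 23*t + 60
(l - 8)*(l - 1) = l^2 - 9*l + 8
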